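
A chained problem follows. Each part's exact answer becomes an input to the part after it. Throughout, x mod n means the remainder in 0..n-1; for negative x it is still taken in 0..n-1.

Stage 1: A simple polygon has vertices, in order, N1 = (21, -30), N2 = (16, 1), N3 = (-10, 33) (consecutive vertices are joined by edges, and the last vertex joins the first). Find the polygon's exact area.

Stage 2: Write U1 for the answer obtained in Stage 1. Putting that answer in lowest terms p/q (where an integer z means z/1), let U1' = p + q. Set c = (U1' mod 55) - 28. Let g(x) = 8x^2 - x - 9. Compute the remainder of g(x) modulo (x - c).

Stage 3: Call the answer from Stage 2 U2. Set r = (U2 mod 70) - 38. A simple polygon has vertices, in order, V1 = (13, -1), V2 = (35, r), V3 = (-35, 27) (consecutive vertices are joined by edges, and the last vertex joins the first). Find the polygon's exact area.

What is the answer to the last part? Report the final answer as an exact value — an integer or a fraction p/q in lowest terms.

1052

Stage 1: cross terms: (21*1 - 16*-30)=501, (16*33 - -10*1)=538, (-10*-30 - 21*33)=-393; twice the area = |646| = 646; area = 323; answer 323
Stage 2: U1 = 323; threaded value p + q = 324; c = 21; remainder = value at the root: 8*(21)^2 - 1*(21)^1 - 9 = (3528) + (-21) + (-9) = 3498; answer 3498
Stage 3: U2 = 3498; r = 30; cross terms: (13*30 - 35*-1)=425, (35*27 - -35*30)=1995, (-35*-1 - 13*27)=-316; twice the area = |2104| = 2104; area = 1052; answer 1052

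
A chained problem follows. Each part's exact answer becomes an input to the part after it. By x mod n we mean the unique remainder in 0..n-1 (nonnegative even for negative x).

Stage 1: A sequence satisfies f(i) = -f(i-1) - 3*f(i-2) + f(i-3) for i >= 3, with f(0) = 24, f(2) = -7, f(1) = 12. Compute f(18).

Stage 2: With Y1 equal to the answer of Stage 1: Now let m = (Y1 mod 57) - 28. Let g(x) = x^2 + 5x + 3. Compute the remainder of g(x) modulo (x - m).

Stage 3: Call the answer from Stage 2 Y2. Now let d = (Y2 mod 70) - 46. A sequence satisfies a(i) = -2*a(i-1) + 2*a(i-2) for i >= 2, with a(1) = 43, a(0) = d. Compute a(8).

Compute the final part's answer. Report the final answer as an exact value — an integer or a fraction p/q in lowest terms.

Stage 1: f(3) = -1*(-7) - 3*(12) + 1*(24) = -5; iterating: f(3)=-5, f(4)=38, f(5)=-30, f(6)=-89, f(7)=217, f(8)=20, f(9)=-760, f(10)=917, f(11)=1383, f(12)=-4894, f(13)=1662, f(14)=14403, f(15)=-24283, f(16)=-17264, f(17)=104516, f(18)=-77007; answer -77007
Stage 2: Y1 = -77007; m = -28; remainder = value at the root: 1*(-28)^2 + 5*(-28)^1 + 3 = (784) + (-140) + (3) = 647; answer 647
Stage 3: Y2 = 647; d = -29; a(2) = -2*(43) + 2*(-29) = -144; iterating: a(2)=-144, a(3)=374, a(4)=-1036, a(5)=2820, a(6)=-7712, a(7)=21064, a(8)=-57552; answer -57552

-57552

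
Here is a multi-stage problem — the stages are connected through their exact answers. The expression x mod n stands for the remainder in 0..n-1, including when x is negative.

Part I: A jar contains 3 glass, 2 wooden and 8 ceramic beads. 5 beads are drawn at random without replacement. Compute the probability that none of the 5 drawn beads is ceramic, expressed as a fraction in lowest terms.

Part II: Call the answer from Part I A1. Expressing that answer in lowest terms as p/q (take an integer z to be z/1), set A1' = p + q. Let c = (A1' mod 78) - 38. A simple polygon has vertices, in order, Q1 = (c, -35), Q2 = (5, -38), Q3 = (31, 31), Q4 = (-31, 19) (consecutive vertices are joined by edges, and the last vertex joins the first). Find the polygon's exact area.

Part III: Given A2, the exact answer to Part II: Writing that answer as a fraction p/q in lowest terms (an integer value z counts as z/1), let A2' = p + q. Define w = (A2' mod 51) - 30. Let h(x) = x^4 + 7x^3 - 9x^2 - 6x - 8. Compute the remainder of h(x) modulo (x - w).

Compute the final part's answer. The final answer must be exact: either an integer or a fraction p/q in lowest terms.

454096

Part I: total draws C(13,5) = 1287; favorable C(5,5) = 1; P = 1/1287; answer 1/1287
Part II: A1 = 1/1287; threaded value p + q = 1288; c = 2; cross terms: (2*-38 - 5*-35)=99, (5*31 - 31*-38)=1333, (31*19 - -31*31)=1550, (-31*-35 - 2*19)=1047; twice the area = |4029| = 4029; area = 4029/2; answer 4029/2
Part III: A2 = 4029/2; threaded value p + q = 4031; w = -28; remainder = value at the root: 1*(-28)^4 + 7*(-28)^3 - 9*(-28)^2 - 6*(-28)^1 - 8 = (614656) + (-153664) + (-7056) + (168) + (-8) = 454096; answer 454096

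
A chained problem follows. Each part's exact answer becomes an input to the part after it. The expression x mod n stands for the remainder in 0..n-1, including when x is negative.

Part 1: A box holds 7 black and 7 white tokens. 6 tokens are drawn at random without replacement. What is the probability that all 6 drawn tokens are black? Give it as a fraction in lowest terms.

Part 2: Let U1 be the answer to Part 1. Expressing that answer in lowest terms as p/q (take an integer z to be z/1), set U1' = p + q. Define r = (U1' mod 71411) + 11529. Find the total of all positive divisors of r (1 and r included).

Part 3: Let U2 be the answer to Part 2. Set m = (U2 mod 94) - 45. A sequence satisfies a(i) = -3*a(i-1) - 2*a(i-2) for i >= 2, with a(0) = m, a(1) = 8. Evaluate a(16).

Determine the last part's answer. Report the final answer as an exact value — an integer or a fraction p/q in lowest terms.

983002

Part 1: total draws C(14,6) = 3003; favorable C(7,6) = 7; P = 1/429; answer 1/429
Part 2: U1 = 1/429; threaded value p + q = 430; r = 11959; 11959 is prime, so its only divisors are 1 and 11959; sigma = 1 + 11959 = 11960; answer 11960
Part 3: U2 = 11960; m = -23; a(2) = -3*(8) - 2*(-23) = 22; iterating: a(2)=22, a(3)=-82, a(4)=202, a(5)=-442, a(6)=922, a(7)=-1882, a(8)=3802, a(9)=-7642, a(10)=15322, a(11)=-30682, a(12)=61402, a(13)=-122842, a(14)=245722, a(15)=-491482, a(16)=983002; answer 983002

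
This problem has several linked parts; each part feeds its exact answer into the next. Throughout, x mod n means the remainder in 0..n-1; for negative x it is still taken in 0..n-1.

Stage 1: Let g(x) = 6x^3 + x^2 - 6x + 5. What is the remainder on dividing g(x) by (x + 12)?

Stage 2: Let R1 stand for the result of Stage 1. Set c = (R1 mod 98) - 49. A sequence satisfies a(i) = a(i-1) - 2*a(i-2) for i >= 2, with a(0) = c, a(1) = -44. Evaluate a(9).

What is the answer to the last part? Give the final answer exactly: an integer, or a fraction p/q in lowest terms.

724

Stage 1: remainder = value at the root: 6*(-12)^3 + 1*(-12)^2 - 6*(-12)^1 + 5 = (-10368) + (144) + (72) + (5) = -10147; answer -10147
Stage 2: R1 = -10147; c = -4; a(2) = 1*(-44) - 2*(-4) = -36; iterating: a(2)=-36, a(3)=52, a(4)=124, a(5)=20, a(6)=-228, a(7)=-268, a(8)=188, a(9)=724; answer 724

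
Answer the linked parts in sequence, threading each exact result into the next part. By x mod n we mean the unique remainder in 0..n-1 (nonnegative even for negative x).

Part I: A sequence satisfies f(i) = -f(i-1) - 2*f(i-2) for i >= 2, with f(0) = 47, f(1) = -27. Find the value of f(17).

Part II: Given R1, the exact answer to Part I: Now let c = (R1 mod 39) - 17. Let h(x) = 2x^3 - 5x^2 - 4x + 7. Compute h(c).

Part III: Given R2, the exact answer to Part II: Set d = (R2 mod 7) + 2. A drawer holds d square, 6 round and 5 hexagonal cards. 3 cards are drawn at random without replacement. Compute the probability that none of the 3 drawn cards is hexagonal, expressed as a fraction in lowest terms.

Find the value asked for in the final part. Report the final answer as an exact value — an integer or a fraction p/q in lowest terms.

11/34

Part I: f(2) = -1*(-27) - 2*(47) = -67; iterating: f(2)=-67, f(3)=121, f(4)=13, f(5)=-255, f(6)=229, f(7)=281, f(8)=-739, f(9)=177, f(10)=1301, f(11)=-1655, f(12)=-947, f(13)=4257, f(14)=-2363, f(15)=-6151, f(16)=10877, f(17)=1425; answer 1425
Part II: R1 = 1425; c = 4; 2*(4)^3 - 5*(4)^2 - 4*(4)^1 + 7 = (128) + (-80) + (-16) + (7) = 39; answer 39
Part III: R2 = 39; d = 6; total draws C(17,3) = 680; favorable C(12,3) = 220; P = 11/34; answer 11/34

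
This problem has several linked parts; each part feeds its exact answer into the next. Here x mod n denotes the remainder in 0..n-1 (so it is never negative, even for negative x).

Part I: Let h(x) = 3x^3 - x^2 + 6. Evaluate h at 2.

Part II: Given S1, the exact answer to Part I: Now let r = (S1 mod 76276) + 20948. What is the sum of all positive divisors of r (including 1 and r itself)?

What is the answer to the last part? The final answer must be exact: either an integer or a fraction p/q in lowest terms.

Part I: 3*(2)^3 - 1*(2)^2 + 6 = (24) + (-4) + (6) = 26; answer 26
Part II: S1 = 26; r = 20974; 20974 = 2 * 10487; sigma = (1 + 2) * (1 + 10487) = 3 * 10488 = 31464; answer 31464

31464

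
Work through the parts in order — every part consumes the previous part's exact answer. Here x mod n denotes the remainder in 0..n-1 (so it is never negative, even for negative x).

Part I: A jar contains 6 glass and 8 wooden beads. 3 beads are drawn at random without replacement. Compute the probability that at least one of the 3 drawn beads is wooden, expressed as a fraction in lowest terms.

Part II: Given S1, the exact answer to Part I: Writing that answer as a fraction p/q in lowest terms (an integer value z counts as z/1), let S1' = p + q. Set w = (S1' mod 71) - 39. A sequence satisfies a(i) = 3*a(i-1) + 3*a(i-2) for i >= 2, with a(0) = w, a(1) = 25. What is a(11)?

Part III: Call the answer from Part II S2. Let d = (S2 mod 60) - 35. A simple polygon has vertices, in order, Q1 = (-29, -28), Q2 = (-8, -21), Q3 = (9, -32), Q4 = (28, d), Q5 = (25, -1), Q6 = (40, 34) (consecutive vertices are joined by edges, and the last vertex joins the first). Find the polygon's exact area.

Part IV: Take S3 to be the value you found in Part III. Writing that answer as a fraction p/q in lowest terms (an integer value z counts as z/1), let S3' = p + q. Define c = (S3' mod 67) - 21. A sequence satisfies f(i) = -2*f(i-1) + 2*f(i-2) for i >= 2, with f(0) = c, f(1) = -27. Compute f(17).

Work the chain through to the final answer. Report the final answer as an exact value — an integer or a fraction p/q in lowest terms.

Part I: total draws C(14,3) = 364; complement C(6,3) = 20; favorable 364 - 20 = 344; P = 86/91; answer 86/91
Part II: S1 = 86/91; threaded value p + q = 177; w = -4; a(2) = 3*(25) + 3*(-4) = 63; iterating: a(2)=63, a(3)=264, a(4)=981, a(5)=3735, a(6)=14148, a(7)=53649, a(8)=203391, a(9)=771120, a(10)=2923533, a(11)=11083959; answer 11083959
Part III: S2 = 11083959; d = 4; cross terms: (-29*-21 - -8*-28)=385, (-8*-32 - 9*-21)=445, (9*4 - 28*-32)=932, (28*-1 - 25*4)=-128, (25*34 - 40*-1)=890, (40*-28 - -29*34)=-134; twice the area = |2390| = 2390; area = 1195; answer 1195
Part IV: S3 = 1195; threaded value p + q = 1196; c = 36; f(2) = -2*(-27) + 2*(36) = 126; iterating: f(2)=126, f(3)=-306, f(4)=864, f(5)=-2340, f(6)=6408, f(7)=-17496, f(8)=47808, f(9)=-130608, f(10)=356832, f(11)=-974880, f(12)=2663424, f(13)=-7276608, f(14)=19880064, f(15)=-54313344, f(16)=148386816, f(17)=-405400320; answer -405400320

-405400320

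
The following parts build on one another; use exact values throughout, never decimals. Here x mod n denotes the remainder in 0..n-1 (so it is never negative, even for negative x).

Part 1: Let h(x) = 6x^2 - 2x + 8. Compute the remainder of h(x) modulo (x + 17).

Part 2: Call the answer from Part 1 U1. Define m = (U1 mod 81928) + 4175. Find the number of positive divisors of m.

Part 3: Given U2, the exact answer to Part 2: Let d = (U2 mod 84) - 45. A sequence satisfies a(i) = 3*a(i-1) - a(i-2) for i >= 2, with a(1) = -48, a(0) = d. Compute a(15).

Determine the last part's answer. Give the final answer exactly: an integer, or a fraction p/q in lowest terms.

Part 1: remainder = value at the root: 6*(-17)^2 - 2*(-17)^1 + 8 = (1734) + (34) + (8) = 1776; answer 1776
Part 2: U1 = 1776; m = 5951; 5951 = 11 * 541; number of divisors = (1+1) * (1+1) = 4; answer 4
Part 3: U2 = 4; d = -41; a(2) = 3*(-48) - 1*(-41) = -103; iterating: a(2)=-103, a(3)=-261, a(4)=-680, a(5)=-1779, a(6)=-4657, a(7)=-12192, a(8)=-31919, a(9)=-83565, a(10)=-218776, a(11)=-572763, a(12)=-1499513, a(13)=-3925776, a(14)=-10277815, a(15)=-26907669; answer -26907669

-26907669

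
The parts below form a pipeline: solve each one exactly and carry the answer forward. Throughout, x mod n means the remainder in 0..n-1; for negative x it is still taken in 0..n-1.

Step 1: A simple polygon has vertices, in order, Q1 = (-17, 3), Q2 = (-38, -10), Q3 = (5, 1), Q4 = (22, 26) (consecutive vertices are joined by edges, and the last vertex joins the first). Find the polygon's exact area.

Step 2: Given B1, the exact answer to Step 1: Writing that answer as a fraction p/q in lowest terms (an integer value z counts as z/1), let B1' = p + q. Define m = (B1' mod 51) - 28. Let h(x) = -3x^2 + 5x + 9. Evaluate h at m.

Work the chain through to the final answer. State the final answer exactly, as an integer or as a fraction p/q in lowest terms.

Step 1: cross terms: (-17*-10 - -38*3)=284, (-38*1 - 5*-10)=12, (5*26 - 22*1)=108, (22*3 - -17*26)=508; twice the area = |912| = 912; area = 456; answer 456
Step 2: B1 = 456; threaded value p + q = 457; m = 21; -3*(21)^2 + 5*(21)^1 + 9 = (-1323) + (105) + (9) = -1209; answer -1209

-1209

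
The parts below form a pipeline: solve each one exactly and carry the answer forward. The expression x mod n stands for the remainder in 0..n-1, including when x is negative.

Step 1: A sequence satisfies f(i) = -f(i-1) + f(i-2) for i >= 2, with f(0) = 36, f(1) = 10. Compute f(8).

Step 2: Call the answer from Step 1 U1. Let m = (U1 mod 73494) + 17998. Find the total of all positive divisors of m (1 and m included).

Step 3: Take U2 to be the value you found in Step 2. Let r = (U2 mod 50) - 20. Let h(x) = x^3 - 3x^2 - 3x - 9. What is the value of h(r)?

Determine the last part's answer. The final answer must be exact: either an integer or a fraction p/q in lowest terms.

Step 1: f(2) = -1*(10) + 1*(36) = 26; iterating: f(2)=26, f(3)=-16, f(4)=42, f(5)=-58, f(6)=100, f(7)=-158, f(8)=258; answer 258
Step 2: U1 = 258; m = 18256; 18256 = 2^4 * 7 * 163; sigma = (1 + 2 + 4 + 8 + 16) * (1 + 7) * (1 + 163) = 31 * 8 * 164 = 40672; answer 40672
Step 3: U2 = 40672; r = 2; 1*(2)^3 - 3*(2)^2 - 3*(2)^1 - 9 = (8) + (-12) + (-6) + (-9) = -19; answer -19

-19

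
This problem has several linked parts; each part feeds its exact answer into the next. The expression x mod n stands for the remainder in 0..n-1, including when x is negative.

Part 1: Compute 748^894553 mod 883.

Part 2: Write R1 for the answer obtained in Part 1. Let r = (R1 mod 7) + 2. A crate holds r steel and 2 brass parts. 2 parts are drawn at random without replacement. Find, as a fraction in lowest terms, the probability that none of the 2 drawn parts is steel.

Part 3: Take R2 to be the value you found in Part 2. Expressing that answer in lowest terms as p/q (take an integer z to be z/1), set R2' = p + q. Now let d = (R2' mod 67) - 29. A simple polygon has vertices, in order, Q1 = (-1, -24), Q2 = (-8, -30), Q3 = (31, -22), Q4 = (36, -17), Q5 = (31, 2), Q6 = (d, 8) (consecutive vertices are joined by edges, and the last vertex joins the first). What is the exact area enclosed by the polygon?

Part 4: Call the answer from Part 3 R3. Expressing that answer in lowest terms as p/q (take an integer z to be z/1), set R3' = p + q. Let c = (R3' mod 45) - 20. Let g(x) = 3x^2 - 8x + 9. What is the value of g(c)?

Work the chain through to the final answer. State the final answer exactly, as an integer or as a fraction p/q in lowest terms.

345

Part 1: squarings mod 883: 748^1=748, 748^2=565, 748^4=462, 748^8=641, 748^16=286, 748^32=560, 748^64=135, 748^128=565, 748^256=462, 748^512=641, 748^1024=286, 748^2048=560, 748^4096=135, 748^8192=565, 748^16384=462, 748^32768=641, 748^65536=286, 748^131072=560, 748^262144=135, 748^524288=565; 748^894553 = 748^1 * 748^8 * 748^16 * 748^64 * 748^512 * 748^1024 * 748^8192 * 748^32768 * 748^65536 * 748^262144 * 748^524288 = 597 (mod 883); answer 597
Part 2: R1 = 597; r = 4; total draws C(6,2) = 15; favorable C(2,2) = 1; P = 1/15; answer 1/15
Part 3: R2 = 1/15; threaded value p + q = 16; d = -13; cross terms: (-1*-30 - -8*-24)=-162, (-8*-22 - 31*-30)=1106, (31*-17 - 36*-22)=265, (36*2 - 31*-17)=599, (31*8 - -13*2)=274, (-13*-24 - -1*8)=320; twice the area = |2402| = 2402; area = 1201; answer 1201
Part 4: R3 = 1201; threaded value p + q = 1202; c = 12; 3*(12)^2 - 8*(12)^1 + 9 = (432) + (-96) + (9) = 345; answer 345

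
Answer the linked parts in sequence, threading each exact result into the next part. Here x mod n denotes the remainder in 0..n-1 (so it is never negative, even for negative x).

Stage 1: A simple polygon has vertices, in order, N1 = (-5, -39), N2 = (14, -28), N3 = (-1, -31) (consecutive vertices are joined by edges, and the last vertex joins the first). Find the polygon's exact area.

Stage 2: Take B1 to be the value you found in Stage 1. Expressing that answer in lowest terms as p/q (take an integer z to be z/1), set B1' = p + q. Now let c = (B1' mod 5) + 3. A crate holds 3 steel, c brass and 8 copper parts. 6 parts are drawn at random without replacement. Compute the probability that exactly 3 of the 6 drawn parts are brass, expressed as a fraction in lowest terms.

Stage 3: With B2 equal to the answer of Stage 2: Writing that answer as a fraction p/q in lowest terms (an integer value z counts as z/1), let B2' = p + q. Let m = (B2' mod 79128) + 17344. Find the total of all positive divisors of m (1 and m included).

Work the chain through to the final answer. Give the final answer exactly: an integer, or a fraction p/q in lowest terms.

Stage 1: cross terms: (-5*-28 - 14*-39)=686, (14*-31 - -1*-28)=-462, (-1*-39 - -5*-31)=-116; twice the area = |108| = 108; area = 54; answer 54
Stage 2: B1 = 54; threaded value p + q = 55; c = 3; total draws C(14,6) = 3003; favorable C(3,3)*C(11,3) = 165; P = 5/91; answer 5/91
Stage 3: B2 = 5/91; threaded value p + q = 96; m = 17440; 17440 = 2^5 * 5 * 109; sigma = (1 + 2 + 4 + 8 + 16 + 32) * (1 + 5) * (1 + 109) = 63 * 6 * 110 = 41580; answer 41580

41580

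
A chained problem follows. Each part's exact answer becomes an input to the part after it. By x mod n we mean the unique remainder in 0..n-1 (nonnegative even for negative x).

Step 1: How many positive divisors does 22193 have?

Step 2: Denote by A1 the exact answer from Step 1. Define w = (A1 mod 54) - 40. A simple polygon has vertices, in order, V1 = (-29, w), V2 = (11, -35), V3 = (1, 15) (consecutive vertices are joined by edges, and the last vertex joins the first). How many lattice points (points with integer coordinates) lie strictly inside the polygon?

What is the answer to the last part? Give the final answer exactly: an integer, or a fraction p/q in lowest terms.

1010

Step 1: 22193 is prime, so its only divisors are 1 and 22193; count = 2; answer 2
Step 2: A1 = 2; w = -38; cross terms: (-29*-35 - 11*-38)=1433, (11*15 - 1*-35)=200, (1*-38 - -29*15)=397; twice the area = |2030| = 2030; area = 1015; boundary points = 1 + 10 + 1 = 12; strictly interior points = area - boundary/2 + 1 = 1010; answer 1010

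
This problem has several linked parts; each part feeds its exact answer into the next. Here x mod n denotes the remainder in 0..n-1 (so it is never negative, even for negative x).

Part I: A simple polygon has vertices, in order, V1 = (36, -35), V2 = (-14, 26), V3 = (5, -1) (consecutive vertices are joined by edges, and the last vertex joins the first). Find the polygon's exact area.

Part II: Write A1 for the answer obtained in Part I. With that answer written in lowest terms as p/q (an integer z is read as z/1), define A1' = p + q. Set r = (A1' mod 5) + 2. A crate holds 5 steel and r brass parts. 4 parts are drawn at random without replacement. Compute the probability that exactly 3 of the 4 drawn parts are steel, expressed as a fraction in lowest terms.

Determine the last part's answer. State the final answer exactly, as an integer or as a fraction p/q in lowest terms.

Part I: cross terms: (36*26 - -14*-35)=446, (-14*-1 - 5*26)=-116, (5*-35 - 36*-1)=-139; twice the area = |191| = 191; area = 191/2; answer 191/2
Part II: A1 = 191/2; threaded value p + q = 193; r = 5; total draws C(10,4) = 210; favorable C(5,3)*C(5,1) = 50; P = 5/21; answer 5/21

5/21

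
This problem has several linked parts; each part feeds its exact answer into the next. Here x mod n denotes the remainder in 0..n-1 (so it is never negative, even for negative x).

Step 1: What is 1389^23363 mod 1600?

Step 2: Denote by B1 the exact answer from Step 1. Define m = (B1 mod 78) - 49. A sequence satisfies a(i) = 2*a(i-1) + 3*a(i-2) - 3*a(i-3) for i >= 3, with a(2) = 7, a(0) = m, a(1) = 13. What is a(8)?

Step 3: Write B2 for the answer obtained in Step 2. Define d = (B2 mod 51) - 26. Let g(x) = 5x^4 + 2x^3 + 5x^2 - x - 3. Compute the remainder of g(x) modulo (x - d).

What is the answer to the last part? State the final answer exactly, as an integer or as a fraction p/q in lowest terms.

111

Step 1: squarings mod 1600: 1389^1=1389, 1389^2=1321, 1389^4=1041, 1389^8=481, 1389^16=961, 1389^32=321, 1389^64=641, 1389^128=1281, 1389^256=961, 1389^512=321, 1389^1024=641, 1389^2048=1281, 1389^4096=961, 1389^8192=321, 1389^16384=641; 1389^23363 = 1389^1 * 1389^2 * 1389^64 * 1389^256 * 1389^512 * 1389^2048 * 1389^4096 * 1389^16384 = 1269 (mod 1600); answer 1269
Step 2: B1 = 1269; m = -28; a(3) = 2*(7) + 3*(13) - 3*(-28) = 137; iterating: a(3)=137, a(4)=256, a(5)=902, a(6)=2161, a(7)=6260, a(8)=16297; answer 16297
Step 3: B2 = 16297; d = 2; remainder = value at the root: 5*(2)^4 + 2*(2)^3 + 5*(2)^2 - 1*(2)^1 - 3 = (80) + (16) + (20) + (-2) + (-3) = 111; answer 111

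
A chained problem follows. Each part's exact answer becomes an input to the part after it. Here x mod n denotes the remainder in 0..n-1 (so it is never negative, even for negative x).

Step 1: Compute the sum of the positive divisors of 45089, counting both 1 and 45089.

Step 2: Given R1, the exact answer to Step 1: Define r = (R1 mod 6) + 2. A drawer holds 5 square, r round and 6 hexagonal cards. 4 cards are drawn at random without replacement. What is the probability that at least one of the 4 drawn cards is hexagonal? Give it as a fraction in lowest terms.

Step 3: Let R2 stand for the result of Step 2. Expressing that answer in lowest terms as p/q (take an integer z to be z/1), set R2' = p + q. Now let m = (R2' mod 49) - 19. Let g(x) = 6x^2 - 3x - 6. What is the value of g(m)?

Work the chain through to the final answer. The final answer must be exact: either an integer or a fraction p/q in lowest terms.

Step 1: 45089 = 11 * 4099; sigma = (1 + 11) * (1 + 4099) = 12 * 4100 = 49200; answer 49200
Step 2: R1 = 49200; r = 2; total draws C(13,4) = 715; complement C(7,4) = 35; favorable 715 - 35 = 680; P = 136/143; answer 136/143
Step 3: R2 = 136/143; threaded value p + q = 279; m = 15; 6*(15)^2 - 3*(15)^1 - 6 = (1350) + (-45) + (-6) = 1299; answer 1299

1299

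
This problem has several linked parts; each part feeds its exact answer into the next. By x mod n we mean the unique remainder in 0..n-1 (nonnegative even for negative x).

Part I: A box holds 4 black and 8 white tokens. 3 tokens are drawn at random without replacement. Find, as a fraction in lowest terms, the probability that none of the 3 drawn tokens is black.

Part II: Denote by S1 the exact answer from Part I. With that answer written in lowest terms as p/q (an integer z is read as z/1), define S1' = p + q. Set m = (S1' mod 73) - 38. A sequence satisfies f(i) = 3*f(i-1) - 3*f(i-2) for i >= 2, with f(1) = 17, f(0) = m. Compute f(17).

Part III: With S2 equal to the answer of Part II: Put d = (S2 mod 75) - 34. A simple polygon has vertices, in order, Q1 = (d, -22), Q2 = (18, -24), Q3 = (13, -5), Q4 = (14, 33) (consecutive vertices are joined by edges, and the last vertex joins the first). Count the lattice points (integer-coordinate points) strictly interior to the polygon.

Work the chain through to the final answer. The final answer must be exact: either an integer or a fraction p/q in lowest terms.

261

Part I: total draws C(12,3) = 220; favorable C(8,3) = 56; P = 14/55; answer 14/55
Part II: S1 = 14/55; threaded value p + q = 69; m = 31; f(2) = 3*(17) - 3*(31) = -42; iterating: f(2)=-42, f(3)=-177, f(4)=-405, f(5)=-684, f(6)=-837, f(7)=-459, f(8)=1134, f(9)=4779, f(10)=10935, f(11)=18468, f(12)=22599, f(13)=12393, f(14)=-30618, f(15)=-129033, f(16)=-295245, f(17)=-498636; answer -498636
Part III: S2 = -498636; d = 5; cross terms: (5*-24 - 18*-22)=276, (18*-5 - 13*-24)=222, (13*33 - 14*-5)=499, (14*-22 - 5*33)=-473; twice the area = |524| = 524; area = 262; boundary points = 1 + 1 + 1 + 1 = 4; strictly interior points = area - boundary/2 + 1 = 261; answer 261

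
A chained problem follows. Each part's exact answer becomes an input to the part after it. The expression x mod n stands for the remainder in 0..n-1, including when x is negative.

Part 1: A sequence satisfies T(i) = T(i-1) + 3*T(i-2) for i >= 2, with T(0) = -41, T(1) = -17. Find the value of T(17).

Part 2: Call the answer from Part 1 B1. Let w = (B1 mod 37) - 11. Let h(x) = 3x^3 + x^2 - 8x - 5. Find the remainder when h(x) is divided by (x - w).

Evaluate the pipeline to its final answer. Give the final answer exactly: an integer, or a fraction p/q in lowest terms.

Part 1: T(2) = 1*(-17) + 3*(-41) = -140; iterating: T(2)=-140, T(3)=-191, T(4)=-611, T(5)=-1184, T(6)=-3017, T(7)=-6569, T(8)=-15620, T(9)=-35327, T(10)=-82187, T(11)=-188168, T(12)=-434729, T(13)=-999233, T(14)=-2303420, T(15)=-5301119, T(16)=-12211379, T(17)=-28114736; answer -28114736
Part 2: B1 = -28114736; w = -1; remainder = value at the root: 3*(-1)^3 + 1*(-1)^2 - 8*(-1)^1 - 5 = (-3) + (1) + (8) + (-5) = 1; answer 1

1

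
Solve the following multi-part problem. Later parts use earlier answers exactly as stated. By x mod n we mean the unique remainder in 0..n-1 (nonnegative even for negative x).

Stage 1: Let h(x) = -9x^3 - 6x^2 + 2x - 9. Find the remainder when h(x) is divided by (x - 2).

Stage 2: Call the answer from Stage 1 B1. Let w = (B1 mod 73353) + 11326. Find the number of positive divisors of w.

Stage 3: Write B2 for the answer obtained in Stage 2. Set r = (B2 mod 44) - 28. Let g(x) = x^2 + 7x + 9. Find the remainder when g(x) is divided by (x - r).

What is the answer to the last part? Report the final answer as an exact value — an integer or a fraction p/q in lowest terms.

Stage 1: remainder = value at the root: -9*(2)^3 - 6*(2)^2 + 2*(2)^1 - 9 = (-72) + (-24) + (4) + (-9) = -101; answer -101
Stage 2: B1 = -101; w = 84578; 84578 = 2 * 13 * 3253; number of divisors = (1+1) * (1+1) * (1+1) = 8; answer 8
Stage 3: B2 = 8; r = -20; remainder = value at the root: 1*(-20)^2 + 7*(-20)^1 + 9 = (400) + (-140) + (9) = 269; answer 269

269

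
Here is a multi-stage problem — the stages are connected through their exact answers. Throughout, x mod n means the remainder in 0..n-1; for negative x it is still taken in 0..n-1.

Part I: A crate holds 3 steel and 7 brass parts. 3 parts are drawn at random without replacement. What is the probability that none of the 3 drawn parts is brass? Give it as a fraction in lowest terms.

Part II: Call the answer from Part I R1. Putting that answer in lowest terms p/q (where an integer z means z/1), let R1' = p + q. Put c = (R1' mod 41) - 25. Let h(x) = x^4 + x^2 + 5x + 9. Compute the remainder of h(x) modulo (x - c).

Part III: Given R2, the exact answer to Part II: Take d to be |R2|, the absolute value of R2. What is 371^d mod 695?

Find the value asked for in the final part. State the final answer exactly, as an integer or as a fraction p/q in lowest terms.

311

Part I: total draws C(10,3) = 120; favorable C(3,3) = 1; P = 1/120; answer 1/120
Part II: R1 = 1/120; threaded value p + q = 121; c = 14; remainder = value at the root: 1*(14)^4 + 1*(14)^2 + 5*(14)^1 + 9 = (38416) + (196) + (70) + (9) = 38691; answer 38691
Part III: R2 = 38691; d = 38691; squarings mod 695: 371^1=371, 371^2=31, 371^4=266, 371^8=561, 371^16=581, 371^32=486, 371^64=591, 371^128=391, 371^256=676, 371^512=361, 371^1024=356, 371^2048=246, 371^4096=51, 371^8192=516, 371^16384=71, 371^32768=176; 371^38691 = 371^1 * 371^2 * 371^32 * 371^256 * 371^512 * 371^1024 * 371^4096 * 371^32768 = 311 (mod 695); answer 311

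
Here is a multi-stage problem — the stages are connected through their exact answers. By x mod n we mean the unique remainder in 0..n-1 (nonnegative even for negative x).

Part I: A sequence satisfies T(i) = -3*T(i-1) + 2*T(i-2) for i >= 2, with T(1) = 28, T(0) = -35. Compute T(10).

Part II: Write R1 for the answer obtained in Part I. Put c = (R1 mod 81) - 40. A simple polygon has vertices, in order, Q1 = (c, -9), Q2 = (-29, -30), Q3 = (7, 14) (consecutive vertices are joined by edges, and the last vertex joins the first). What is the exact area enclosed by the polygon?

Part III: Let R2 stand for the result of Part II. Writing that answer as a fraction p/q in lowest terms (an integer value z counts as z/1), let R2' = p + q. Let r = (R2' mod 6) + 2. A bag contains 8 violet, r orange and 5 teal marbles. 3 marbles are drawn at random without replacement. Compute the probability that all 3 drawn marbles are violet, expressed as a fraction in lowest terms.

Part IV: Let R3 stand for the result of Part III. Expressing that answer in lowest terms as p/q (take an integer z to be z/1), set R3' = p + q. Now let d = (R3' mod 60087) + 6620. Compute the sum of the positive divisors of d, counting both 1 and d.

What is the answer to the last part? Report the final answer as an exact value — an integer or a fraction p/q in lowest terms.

Part I: T(2) = -3*(28) + 2*(-35) = -154; iterating: T(2)=-154, T(3)=518, T(4)=-1862, T(5)=6622, T(6)=-23590, T(7)=84014, T(8)=-299222, T(9)=1065694, T(10)=-3795526; answer -3795526
Part II: R1 = -3795526; c = 13; cross terms: (13*-30 - -29*-9)=-651, (-29*14 - 7*-30)=-196, (7*-9 - 13*14)=-245; twice the area = |-1092| = 1092; area = 546; answer 546
Part III: R2 = 546; threaded value p + q = 547; r = 3; total draws C(16,3) = 560; favorable C(8,3) = 56; P = 1/10; answer 1/10
Part IV: R3 = 1/10; threaded value p + q = 11; d = 6631; 6631 = 19 * 349; sigma = (1 + 19) * (1 + 349) = 20 * 350 = 7000; answer 7000

7000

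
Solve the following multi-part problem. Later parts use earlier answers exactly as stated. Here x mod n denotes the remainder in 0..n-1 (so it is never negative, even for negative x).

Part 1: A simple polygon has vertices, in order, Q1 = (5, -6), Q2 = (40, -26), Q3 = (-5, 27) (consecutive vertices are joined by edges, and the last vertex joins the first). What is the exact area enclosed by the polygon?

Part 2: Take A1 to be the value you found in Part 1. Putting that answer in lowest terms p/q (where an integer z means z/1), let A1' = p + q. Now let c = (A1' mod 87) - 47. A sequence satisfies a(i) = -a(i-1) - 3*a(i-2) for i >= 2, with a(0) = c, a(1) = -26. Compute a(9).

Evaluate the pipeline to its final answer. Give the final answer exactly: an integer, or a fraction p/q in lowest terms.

6859

Part 1: cross terms: (5*-26 - 40*-6)=110, (40*27 - -5*-26)=950, (-5*-6 - 5*27)=-105; twice the area = |955| = 955; area = 955/2; answer 955/2
Part 2: A1 = 955/2; threaded value p + q = 957; c = -47; a(2) = -1*(-26) - 3*(-47) = 167; iterating: a(2)=167, a(3)=-89, a(4)=-412, a(5)=679, a(6)=557, a(7)=-2594, a(8)=923, a(9)=6859; answer 6859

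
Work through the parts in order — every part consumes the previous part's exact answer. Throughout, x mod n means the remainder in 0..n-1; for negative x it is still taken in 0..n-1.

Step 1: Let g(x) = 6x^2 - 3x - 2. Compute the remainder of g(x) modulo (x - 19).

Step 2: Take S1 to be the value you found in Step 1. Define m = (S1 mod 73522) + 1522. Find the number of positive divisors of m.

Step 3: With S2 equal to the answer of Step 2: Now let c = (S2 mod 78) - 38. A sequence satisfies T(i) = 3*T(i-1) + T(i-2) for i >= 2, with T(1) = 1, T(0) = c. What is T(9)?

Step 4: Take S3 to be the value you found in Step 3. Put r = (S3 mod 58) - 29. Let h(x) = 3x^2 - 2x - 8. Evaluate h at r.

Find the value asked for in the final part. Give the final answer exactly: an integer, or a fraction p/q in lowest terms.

57

Step 1: remainder = value at the root: 6*(19)^2 - 3*(19)^1 - 2 = (2166) + (-57) + (-2) = 2107; answer 2107
Step 2: S1 = 2107; m = 3629; 3629 = 19 * 191; number of divisors = (1+1) * (1+1) = 4; answer 4
Step 3: S2 = 4; c = -34; T(2) = 3*(1) + 1*(-34) = -31; iterating: T(2)=-31, T(3)=-92, T(4)=-307, T(5)=-1013, T(6)=-3346, T(7)=-11051, T(8)=-36499, T(9)=-120548; answer -120548
Step 4: S3 = -120548; r = 5; 3*(5)^2 - 2*(5)^1 - 8 = (75) + (-10) + (-8) = 57; answer 57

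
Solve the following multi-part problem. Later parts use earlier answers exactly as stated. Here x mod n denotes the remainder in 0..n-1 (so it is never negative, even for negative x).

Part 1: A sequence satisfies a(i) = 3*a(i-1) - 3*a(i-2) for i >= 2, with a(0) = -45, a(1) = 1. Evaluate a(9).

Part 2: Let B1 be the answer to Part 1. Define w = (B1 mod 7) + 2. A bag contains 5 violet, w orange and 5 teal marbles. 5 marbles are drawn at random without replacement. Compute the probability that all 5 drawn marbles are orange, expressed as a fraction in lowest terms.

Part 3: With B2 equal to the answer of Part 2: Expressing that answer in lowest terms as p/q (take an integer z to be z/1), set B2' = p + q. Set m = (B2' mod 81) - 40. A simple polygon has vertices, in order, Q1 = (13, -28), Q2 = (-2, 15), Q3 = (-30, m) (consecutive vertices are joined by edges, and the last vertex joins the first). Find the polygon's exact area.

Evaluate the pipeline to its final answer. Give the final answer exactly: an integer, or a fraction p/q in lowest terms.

Part 1: a(2) = 3*(1) - 3*(-45) = 138; iterating: a(2)=138, a(3)=411, a(4)=819, a(5)=1224, a(6)=1215, a(7)=-27, a(8)=-3726, a(9)=-11097; answer -11097
Part 2: B1 = -11097; w = 7; total draws C(17,5) = 6188; favorable C(7,5) = 21; P = 3/884; answer 3/884
Part 3: B2 = 3/884; threaded value p + q = 887; m = 37; cross terms: (13*15 - -2*-28)=139, (-2*37 - -30*15)=376, (-30*-28 - 13*37)=359; twice the area = |874| = 874; area = 437; answer 437

437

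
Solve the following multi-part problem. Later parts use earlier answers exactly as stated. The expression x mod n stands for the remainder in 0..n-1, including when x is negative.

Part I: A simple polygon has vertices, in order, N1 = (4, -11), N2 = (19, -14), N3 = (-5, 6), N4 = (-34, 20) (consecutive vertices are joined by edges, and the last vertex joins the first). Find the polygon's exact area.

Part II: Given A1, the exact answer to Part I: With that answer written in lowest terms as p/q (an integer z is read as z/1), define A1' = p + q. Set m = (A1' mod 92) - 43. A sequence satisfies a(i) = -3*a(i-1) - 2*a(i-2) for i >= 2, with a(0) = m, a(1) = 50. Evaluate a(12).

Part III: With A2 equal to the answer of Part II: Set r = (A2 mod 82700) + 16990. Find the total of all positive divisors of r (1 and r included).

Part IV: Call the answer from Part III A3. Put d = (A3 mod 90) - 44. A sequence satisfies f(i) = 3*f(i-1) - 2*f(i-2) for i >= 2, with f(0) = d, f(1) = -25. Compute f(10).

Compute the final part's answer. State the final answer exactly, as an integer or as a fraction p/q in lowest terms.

19393

Part I: cross terms: (4*-14 - 19*-11)=153, (19*6 - -5*-14)=44, (-5*20 - -34*6)=104, (-34*-11 - 4*20)=294; twice the area = |595| = 595; area = 595/2; answer 595/2
Part II: A1 = 595/2; threaded value p + q = 597; m = 2; a(2) = -3*(50) - 2*(2) = -154; iterating: a(2)=-154, a(3)=362, a(4)=-778, a(5)=1610, a(6)=-3274, a(7)=6602, a(8)=-13258, a(9)=26570, a(10)=-53194, a(11)=106442, a(12)=-212938; answer -212938
Part III: A2 = -212938; r = 52152; 52152 = 2^3 * 3 * 41 * 53; sigma = (1 + 2 + 4 + 8) * (1 + 3) * (1 + 41) * (1 + 53) = 15 * 4 * 42 * 54 = 136080; answer 136080
Part IV: A3 = 136080; d = -44; f(2) = 3*(-25) - 2*(-44) = 13; iterating: f(2)=13, f(3)=89, f(4)=241, f(5)=545, f(6)=1153, f(7)=2369, f(8)=4801, f(9)=9665, f(10)=19393; answer 19393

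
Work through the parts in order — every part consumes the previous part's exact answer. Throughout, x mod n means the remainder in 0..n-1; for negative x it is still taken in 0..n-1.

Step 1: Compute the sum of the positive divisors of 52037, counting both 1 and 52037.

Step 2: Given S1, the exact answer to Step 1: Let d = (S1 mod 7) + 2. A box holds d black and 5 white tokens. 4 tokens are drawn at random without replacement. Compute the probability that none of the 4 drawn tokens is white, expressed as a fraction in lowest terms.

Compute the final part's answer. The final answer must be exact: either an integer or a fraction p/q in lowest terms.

Step 1: 52037 = 17 * 3061; sigma = (1 + 17) * (1 + 3061) = 18 * 3062 = 55116; answer 55116
Step 2: S1 = 55116; d = 7; total draws C(12,4) = 495; favorable C(7,4) = 35; P = 7/99; answer 7/99

7/99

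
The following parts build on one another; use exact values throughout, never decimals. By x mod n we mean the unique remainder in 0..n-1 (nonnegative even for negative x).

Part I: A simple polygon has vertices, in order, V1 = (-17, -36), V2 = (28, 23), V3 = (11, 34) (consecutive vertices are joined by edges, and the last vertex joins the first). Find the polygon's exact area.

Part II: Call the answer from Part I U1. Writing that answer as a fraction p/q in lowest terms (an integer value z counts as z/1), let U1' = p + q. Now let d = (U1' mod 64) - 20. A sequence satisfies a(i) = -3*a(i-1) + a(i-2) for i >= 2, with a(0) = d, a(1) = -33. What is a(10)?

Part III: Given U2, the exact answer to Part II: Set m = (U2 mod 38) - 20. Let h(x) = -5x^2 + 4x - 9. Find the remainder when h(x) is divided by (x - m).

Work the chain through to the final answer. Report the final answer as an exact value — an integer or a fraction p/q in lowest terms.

Part I: cross terms: (-17*23 - 28*-36)=617, (28*34 - 11*23)=699, (11*-36 - -17*34)=182; twice the area = |1498| = 1498; area = 749; answer 749
Part II: U1 = 749; threaded value p + q = 750; d = 26; a(2) = -3*(-33) + 1*(26) = 125; iterating: a(2)=125, a(3)=-408, a(4)=1349, a(5)=-4455, a(6)=14714, a(7)=-48597, a(8)=160505, a(9)=-530112, a(10)=1750841; answer 1750841
Part III: U2 = 1750841; m = 9; remainder = value at the root: -5*(9)^2 + 4*(9)^1 - 9 = (-405) + (36) + (-9) = -378; answer -378

-378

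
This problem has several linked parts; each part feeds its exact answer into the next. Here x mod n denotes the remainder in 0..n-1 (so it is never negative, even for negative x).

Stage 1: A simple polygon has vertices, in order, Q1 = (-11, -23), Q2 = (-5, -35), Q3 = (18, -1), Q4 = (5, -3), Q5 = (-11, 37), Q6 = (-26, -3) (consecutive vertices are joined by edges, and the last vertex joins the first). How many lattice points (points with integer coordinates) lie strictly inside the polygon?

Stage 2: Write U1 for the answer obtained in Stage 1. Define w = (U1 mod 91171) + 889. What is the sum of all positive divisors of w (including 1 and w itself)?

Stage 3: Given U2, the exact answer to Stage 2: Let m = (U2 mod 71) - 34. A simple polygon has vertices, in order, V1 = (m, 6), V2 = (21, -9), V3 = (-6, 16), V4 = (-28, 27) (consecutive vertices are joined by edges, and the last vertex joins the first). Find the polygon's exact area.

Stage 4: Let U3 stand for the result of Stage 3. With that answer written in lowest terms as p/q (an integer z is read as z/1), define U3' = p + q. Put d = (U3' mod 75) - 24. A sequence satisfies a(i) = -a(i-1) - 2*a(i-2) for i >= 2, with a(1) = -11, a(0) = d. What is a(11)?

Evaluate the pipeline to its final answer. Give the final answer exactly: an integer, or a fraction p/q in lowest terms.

-253

Stage 1: cross terms: (-11*-35 - -5*-23)=270, (-5*-1 - 18*-35)=635, (18*-3 - 5*-1)=-49, (5*37 - -11*-3)=152, (-11*-3 - -26*37)=995, (-26*-23 - -11*-3)=565; twice the area = |2568| = 2568; area = 1284; boundary points = 6 + 1 + 1 + 8 + 5 + 5 = 26; strictly interior points = area - boundary/2 + 1 = 1272; answer 1272
Stage 2: U1 = 1272; w = 2161; 2161 is prime, so its only divisors are 1 and 2161; sigma = 1 + 2161 = 2162; answer 2162
Stage 3: U2 = 2162; m = -2; cross terms: (-2*-9 - 21*6)=-108, (21*16 - -6*-9)=282, (-6*27 - -28*16)=286, (-28*6 - -2*27)=-114; twice the area = |346| = 346; area = 173; answer 173
Stage 4: U3 = 173; threaded value p + q = 174; d = 0; a(2) = -1*(-11) - 2*(0) = 11; iterating: a(2)=11, a(3)=11, a(4)=-33, a(5)=11, a(6)=55, a(7)=-77, a(8)=-33, a(9)=187, a(10)=-121, a(11)=-253; answer -253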